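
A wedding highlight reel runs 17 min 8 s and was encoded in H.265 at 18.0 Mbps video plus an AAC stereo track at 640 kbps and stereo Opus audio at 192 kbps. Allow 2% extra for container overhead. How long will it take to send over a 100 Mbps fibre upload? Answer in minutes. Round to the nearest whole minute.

17 min 8 s = 1028 s
Audio total: 640 + 192 = 832 kbps = 0.832 Mbps.
Total bitrate: 18.832 Mbps.
File: 18.832 Mbps × 1028 s = 19359.3 Mb.
With 2% container overhead: ×1.02. → 19746.5 Mb.
At 100 Mbps: 19746.5 / 100 = 197.5 s ≈ 3.29 minutes.

3 minutes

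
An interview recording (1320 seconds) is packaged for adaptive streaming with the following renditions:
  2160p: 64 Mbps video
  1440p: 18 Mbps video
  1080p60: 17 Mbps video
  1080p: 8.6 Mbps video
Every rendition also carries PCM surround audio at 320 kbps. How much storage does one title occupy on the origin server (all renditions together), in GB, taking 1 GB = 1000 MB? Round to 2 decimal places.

Audio: 320 kbps = 0.320 Mbps.
Sum of rendition bitrates: (64+0.320) + (18+0.320) + (17+0.320) + (8.6+0.320) = 108.880 Mbps.
× 1320 s = 143,722 Mb = 17,965 MB = 17.97 GB.

17.97 GB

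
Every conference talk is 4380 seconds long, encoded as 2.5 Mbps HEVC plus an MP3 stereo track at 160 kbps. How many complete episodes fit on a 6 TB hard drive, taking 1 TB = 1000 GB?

4119

Audio: 160 kbps = 0.160 Mbps.
Total bitrate: 2.660 Mbps.
Per item: 2.660 Mbps × 4380 s = 11,651 Mb = 1,456 MB.
Capacity: 6 TB = 48,000,000 Mb; 4119.89 items → 4119 complete.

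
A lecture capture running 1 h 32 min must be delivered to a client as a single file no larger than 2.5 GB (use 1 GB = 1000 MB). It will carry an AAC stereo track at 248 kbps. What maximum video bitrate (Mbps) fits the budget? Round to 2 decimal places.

3.38 Mbps

Budget: 2.5 GB = 20000.0 Mb.
1 h 32 min = 92 min = 5520 s
Total bitrate budget: 20000.0 Mb / 5520 s = 3.623 Mbps.
Audio: 248 kbps = 0.248 Mbps.
Video: 3.623 − 0.248 = 3.375 Mbps.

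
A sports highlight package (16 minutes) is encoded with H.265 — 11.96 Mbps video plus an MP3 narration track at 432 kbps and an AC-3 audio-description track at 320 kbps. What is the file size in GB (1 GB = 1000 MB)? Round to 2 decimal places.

1.53 GB

16 min = 960 s
Audio total: 432 + 320 = 752 kbps = 0.752 Mbps.
Total bitrate: 11.96 + 0.752 = 12.712 Mbps.
Stream data: 12.712 Mbps × 960 s = 12203.5 Mb.
12,204 Mb ÷ 8 = 1,525 MB → 1.525 GB.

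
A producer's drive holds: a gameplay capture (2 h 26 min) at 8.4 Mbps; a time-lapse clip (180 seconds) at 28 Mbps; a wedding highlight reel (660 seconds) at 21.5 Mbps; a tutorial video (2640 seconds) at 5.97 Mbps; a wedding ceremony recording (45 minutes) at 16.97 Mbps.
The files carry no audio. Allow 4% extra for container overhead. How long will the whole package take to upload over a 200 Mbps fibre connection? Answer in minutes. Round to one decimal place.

gameplay capture: 8.400 Mbps × 8760 s × 1.04 = 76527.4 Mb
time-lapse clip: 28.000 Mbps × 180 s × 1.04 = 5241.6 Mb
wedding highlight reel: 21.500 Mbps × 660 s × 1.04 = 14757.6 Mb
tutorial video: 5.970 Mbps × 2640 s × 1.04 = 16391.2 Mb
wedding ceremony recording: 16.970 Mbps × 2700 s × 1.04 = 47651.8 Mb
Total: 160569.6 Mb = 20071.2 MB.
At 200 Mbps: 160569.6 / 200 = 803 s ≈ 13.4 minutes.

13.4 minutes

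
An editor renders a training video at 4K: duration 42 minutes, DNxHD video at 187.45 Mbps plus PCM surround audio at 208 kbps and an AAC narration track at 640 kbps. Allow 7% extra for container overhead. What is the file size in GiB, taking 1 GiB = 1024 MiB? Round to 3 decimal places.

59.107 GiB

42 min = 2520 s
Audio total: 208 + 640 = 848 kbps = 0.848 Mbps.
Total bitrate: 187.45 + 0.848 = 188.298 Mbps.
Stream data: 188.298 Mbps × 2520 s = 474511.0 Mb.
With 7% container overhead: ×1.07.
507,727 Mb = 63,465,840,900 bytes ÷ 1,073,741,824 = 59.11 GiB.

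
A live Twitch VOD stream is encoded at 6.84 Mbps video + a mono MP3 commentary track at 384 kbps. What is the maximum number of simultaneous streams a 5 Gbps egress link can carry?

692

Audio: 384 kbps = 0.384 Mbps.
Per-viewer media rate: 7.224 Mbps.
5 Gbps = 5,000 Mbps; 5,000 / 7.224 = 692.14 → 692 viewers.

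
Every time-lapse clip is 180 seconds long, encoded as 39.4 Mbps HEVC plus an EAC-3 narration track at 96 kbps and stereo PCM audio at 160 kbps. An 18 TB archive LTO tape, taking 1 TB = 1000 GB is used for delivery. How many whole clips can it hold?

20173

Audio total: 96 + 160 = 256 kbps = 0.256 Mbps.
Total bitrate: 39.656 Mbps.
Per item: 39.656 Mbps × 180 s = 7,138 Mb = 892.3 MB.
Capacity: 18 TB = 144,000,000 Mb; 20173.49 items → 20173 complete.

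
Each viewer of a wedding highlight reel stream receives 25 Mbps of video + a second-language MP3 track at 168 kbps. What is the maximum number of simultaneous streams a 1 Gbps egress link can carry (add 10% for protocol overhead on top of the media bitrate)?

Audio: 168 kbps = 0.168 Mbps.
Per-viewer media rate: 25.168 Mbps.
On the wire with 10% overhead: 27.685 Mbps.
1 Gbps = 1,000 Mbps; 1,000 / 27.685 = 36.12 → 36 viewers.

36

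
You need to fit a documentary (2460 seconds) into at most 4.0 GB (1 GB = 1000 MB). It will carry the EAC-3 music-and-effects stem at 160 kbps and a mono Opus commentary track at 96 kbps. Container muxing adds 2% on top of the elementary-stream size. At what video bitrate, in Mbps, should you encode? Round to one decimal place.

12.5 Mbps

Budget: 4.0 GB = 32000.0 Mb.
Stream payload after overhead: 32000.0 / 1.02 = 31372.5 Mb.
Total bitrate budget: 31372.5 Mb / 2460 s = 12.753 Mbps.
Audio total: 160 + 96 = 256 kbps = 0.256 Mbps.
Video: 12.753 − 0.256 = 12.497 Mbps.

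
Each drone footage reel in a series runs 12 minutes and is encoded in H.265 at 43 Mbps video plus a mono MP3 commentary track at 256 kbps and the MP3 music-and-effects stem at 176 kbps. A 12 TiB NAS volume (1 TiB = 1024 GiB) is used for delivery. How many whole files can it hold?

3375

12 min = 720 s
Audio total: 256 + 176 = 432 kbps = 0.432 Mbps.
Total bitrate: 43.432 Mbps.
Per item: 43.432 Mbps × 720 s = 31,271 Mb = 3,909 MB.
Capacity: 12 TiB = 105,553,116 Mb; 3375.43 items → 3375 complete.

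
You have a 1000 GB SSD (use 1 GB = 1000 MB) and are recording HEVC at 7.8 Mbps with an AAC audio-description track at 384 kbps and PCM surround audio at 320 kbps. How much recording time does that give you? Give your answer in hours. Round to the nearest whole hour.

Audio total: 384 + 320 = 704 kbps = 0.704 Mbps.
Total bitrate: 7.8 + 0.704 = 8.504 Mbps.
Capacity: 1000 GB = 8,000,000 Mb.
Recording time: 8,000,000 / 8.504 = 940,734 s ≈ 261 hours.

261 hours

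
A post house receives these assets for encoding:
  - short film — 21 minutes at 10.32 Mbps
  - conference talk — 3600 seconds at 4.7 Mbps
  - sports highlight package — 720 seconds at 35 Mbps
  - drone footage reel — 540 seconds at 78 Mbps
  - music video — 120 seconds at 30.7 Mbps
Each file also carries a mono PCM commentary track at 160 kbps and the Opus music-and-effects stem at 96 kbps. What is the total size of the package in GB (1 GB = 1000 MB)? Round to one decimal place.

Audio total: 160 + 96 = 256 kbps = 0.256 Mbps.
short film: 10.576 Mbps × 1260 s = 13325.8 Mb
conference talk: 4.956 Mbps × 3600 s = 17841.6 Mb
sports highlight package: 35.256 Mbps × 720 s = 25384.3 Mb
drone footage reel: 78.256 Mbps × 540 s = 42258.2 Mb
music video: 30.956 Mbps × 120 s = 3714.7 Mb
Total: 102524.6 Mb = 12815.6 MB.
= 12.82 GB.

12.8 GB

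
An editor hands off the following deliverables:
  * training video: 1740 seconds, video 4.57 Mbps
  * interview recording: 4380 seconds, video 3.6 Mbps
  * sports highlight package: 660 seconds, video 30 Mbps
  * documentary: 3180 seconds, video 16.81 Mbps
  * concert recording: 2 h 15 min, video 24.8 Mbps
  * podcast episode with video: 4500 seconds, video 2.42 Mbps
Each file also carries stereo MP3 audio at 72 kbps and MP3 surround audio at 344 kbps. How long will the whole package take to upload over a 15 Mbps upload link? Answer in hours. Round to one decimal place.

5.9 hours

Audio total: 72 + 344 = 416 kbps = 0.416 Mbps.
training video: 4.986 Mbps × 1740 s = 8675.6 Mb
interview recording: 4.016 Mbps × 4380 s = 17590.1 Mb
sports highlight package: 30.416 Mbps × 660 s = 20074.6 Mb
documentary: 17.226 Mbps × 3180 s = 54778.7 Mb
concert recording: 25.216 Mbps × 8100 s = 204249.6 Mb
podcast episode with video: 2.836 Mbps × 4500 s = 12762.0 Mb
Total: 318130.6 Mb = 39766.3 MB.
At 15 Mbps: 318130.6 / 15 = 21209 s ≈ 5.89 hours.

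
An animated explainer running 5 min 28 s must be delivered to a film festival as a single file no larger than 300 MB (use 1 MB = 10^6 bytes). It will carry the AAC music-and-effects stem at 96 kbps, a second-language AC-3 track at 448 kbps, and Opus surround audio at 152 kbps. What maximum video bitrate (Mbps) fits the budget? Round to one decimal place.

6.6 Mbps

Budget: 300 MB = 2400.0 Mb.
5 min 28 s = 328 s
Total bitrate budget: 2400.0 Mb / 328 s = 7.317 Mbps.
Audio total: 96 + 448 + 152 = 696 kbps = 0.696 Mbps.
Video: 7.317 − 0.696 = 6.621 Mbps.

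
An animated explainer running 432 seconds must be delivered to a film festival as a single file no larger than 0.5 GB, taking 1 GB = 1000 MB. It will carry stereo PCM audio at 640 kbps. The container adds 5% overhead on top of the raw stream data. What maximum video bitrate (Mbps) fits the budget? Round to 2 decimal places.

Budget: 0.5 GB = 4000.0 Mb.
Stream payload after overhead: 4000.0 / 1.05 = 3809.5 Mb.
Total bitrate budget: 3809.5 Mb / 432 s = 8.818 Mbps.
Audio: 640 kbps = 0.640 Mbps.
Video: 8.818 − 0.640 = 8.178 Mbps.

8.18 Mbps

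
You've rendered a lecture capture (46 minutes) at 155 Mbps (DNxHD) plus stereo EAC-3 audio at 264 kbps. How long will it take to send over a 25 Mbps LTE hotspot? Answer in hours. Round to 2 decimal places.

4.76 hours

46 min = 2760 s
Audio: 264 kbps = 0.264 Mbps.
Total bitrate: 155.264 Mbps.
File: 155.264 Mbps × 2760 s = 428528.6 Mb.
At 25 Mbps: 428528.6 / 25 = 17141.1 s ≈ 4.76 hours.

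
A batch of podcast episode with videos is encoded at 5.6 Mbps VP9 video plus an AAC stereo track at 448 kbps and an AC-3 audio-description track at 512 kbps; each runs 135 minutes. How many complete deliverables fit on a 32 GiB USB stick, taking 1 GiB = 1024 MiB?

5

135 min = 8100 s
Audio total: 448 + 512 = 960 kbps = 0.960 Mbps.
Total bitrate: 6.560 Mbps.
Per item: 6.560 Mbps × 8100 s = 53,136 Mb = 6,642 MB.
Capacity: 32 GiB = 274,878 Mb; 5.17 items → 5 complete.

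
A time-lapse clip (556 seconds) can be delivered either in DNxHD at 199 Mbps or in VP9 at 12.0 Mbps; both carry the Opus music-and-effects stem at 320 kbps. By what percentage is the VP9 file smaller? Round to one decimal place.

Audio: 320 kbps = 0.320 Mbps.
DNxHD: 199.320 Mbps × 556 s = 110821.9 Mb = 13.853 GB.
VP9: 12.320 Mbps × 556 s = 6849.9 Mb = 0.856 GB.
Reduction: (1 − 0.856/13.853) × 100 = 93.82%.

93.8%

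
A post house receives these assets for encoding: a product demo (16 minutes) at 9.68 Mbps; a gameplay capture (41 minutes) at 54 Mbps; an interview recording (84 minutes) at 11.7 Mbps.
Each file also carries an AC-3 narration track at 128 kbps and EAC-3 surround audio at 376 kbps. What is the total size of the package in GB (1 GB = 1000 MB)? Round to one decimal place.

Audio total: 128 + 376 = 504 kbps = 0.504 Mbps.
product demo: 10.184 Mbps × 960 s = 9776.6 Mb
gameplay capture: 54.504 Mbps × 2460 s = 134079.8 Mb
interview recording: 12.204 Mbps × 5040 s = 61508.2 Mb
Total: 205364.6 Mb = 25670.6 MB.
= 25.67 GB.

25.7 GB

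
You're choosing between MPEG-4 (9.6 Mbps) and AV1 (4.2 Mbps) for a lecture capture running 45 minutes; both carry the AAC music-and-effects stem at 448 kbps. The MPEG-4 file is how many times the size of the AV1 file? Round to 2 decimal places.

2.16

45 min = 2700 s
Audio: 448 kbps = 0.448 Mbps.
MPEG-4: 10.048 Mbps × 2700 s = 27129.6 Mb = 3.158 GiB.
AV1: 4.648 Mbps × 2700 s = 12549.6 Mb = 1.461 GiB.
Ratio: 3.158 / 1.461 = 2.162.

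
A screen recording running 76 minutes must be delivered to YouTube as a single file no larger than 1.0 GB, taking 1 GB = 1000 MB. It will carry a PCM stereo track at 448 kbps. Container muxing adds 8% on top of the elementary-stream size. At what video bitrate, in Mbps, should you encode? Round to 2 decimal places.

Budget: 1.0 GB = 8000.0 Mb.
Stream payload after overhead: 8000.0 / 1.08 = 7407.4 Mb.
76 min = 4560 s
Total bitrate budget: 7407.4 Mb / 4560 s = 1.624 Mbps.
Audio: 448 kbps = 0.448 Mbps.
Video: 1.624 − 0.448 = 1.176 Mbps.

1.18 Mbps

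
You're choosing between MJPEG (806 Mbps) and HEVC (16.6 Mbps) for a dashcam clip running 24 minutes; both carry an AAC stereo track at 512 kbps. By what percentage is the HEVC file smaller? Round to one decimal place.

97.9%

24 min = 1440 s
Audio: 512 kbps = 0.512 Mbps.
MJPEG: 806.512 Mbps × 1440 s = 1161377.3 Mb = 145.172 GB.
HEVC: 17.112 Mbps × 1440 s = 24641.3 Mb = 3.080 GB.
Reduction: (1 − 3.080/145.172) × 100 = 97.88%.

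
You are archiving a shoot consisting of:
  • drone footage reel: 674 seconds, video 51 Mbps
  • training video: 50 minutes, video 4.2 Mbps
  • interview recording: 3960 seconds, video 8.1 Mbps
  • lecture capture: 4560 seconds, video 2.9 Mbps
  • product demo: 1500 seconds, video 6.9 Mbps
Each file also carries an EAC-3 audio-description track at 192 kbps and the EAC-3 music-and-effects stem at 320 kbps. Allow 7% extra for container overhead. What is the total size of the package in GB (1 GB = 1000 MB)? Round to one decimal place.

14.7 GB

Audio total: 192 + 320 = 512 kbps = 0.512 Mbps.
drone footage reel: 51.512 Mbps × 674 s × 1.07 = 37149.4 Mb
training video: 4.712 Mbps × 3000 s × 1.07 = 15125.5 Mb
interview recording: 8.612 Mbps × 3960 s × 1.07 = 36490.8 Mb
lecture capture: 3.412 Mbps × 4560 s × 1.07 = 16647.8 Mb
product demo: 7.412 Mbps × 1500 s × 1.07 = 11896.3 Mb
Total: 117309.8 Mb = 14663.7 MB.
= 14.66 GB.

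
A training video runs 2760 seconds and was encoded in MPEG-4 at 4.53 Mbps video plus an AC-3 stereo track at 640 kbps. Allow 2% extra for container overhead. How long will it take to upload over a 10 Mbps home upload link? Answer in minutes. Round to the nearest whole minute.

Audio: 640 kbps = 0.640 Mbps.
Total bitrate: 5.170 Mbps.
File: 5.170 Mbps × 2760 s = 14269.2 Mb.
With 2% container overhead: ×1.02. → 14554.6 Mb.
At 10 Mbps: 14554.6 / 10 = 1455.5 s ≈ 24.3 minutes.

24 minutes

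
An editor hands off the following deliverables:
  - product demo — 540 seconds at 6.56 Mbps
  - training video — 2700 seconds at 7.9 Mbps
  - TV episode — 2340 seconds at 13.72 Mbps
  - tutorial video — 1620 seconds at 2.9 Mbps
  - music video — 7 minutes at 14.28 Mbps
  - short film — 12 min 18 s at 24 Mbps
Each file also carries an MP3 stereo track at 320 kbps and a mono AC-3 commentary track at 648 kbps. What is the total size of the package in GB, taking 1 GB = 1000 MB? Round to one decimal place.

Audio total: 320 + 648 = 968 kbps = 0.968 Mbps.
product demo: 7.528 Mbps × 540 s = 4065.1 Mb
training video: 8.868 Mbps × 2700 s = 23943.6 Mb
TV episode: 14.688 Mbps × 2340 s = 34369.9 Mb
tutorial video: 3.868 Mbps × 1620 s = 6266.2 Mb
music video: 15.248 Mbps × 420 s = 6404.2 Mb
short film: 24.968 Mbps × 738 s = 18426.4 Mb
Total: 93475.3 Mb = 11684.4 MB.
= 11.68 GB.

11.7 GB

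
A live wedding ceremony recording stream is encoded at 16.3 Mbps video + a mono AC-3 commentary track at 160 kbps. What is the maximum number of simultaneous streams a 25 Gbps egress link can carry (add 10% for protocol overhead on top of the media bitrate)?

1380

Audio: 160 kbps = 0.160 Mbps.
Per-viewer media rate: 16.460 Mbps.
On the wire with 10% overhead: 18.106 Mbps.
25 Gbps = 25,000 Mbps; 25,000 / 18.106 = 1380.76 → 1380 viewers.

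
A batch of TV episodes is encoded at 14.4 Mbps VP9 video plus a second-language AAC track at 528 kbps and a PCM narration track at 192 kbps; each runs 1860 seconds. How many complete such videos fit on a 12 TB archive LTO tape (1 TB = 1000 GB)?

Audio total: 528 + 192 = 720 kbps = 0.720 Mbps.
Total bitrate: 15.120 Mbps.
Per item: 15.120 Mbps × 1860 s = 28,123 Mb = 3,515 MB.
Capacity: 12 TB = 96,000,000 Mb; 3413.55 items → 3413 complete.

3413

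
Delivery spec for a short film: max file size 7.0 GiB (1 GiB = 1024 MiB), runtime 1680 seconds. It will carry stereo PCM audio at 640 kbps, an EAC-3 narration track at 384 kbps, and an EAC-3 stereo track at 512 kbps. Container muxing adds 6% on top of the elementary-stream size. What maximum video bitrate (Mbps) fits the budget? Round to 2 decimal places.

32.23 Mbps

Budget: 7.0 GiB = 60129.5 Mb.
Stream payload after overhead: 60129.5 / 1.06 = 56726.0 Mb.
Total bitrate budget: 56726.0 Mb / 1680 s = 33.765 Mbps.
Audio total: 640 + 384 + 512 = 1536 kbps = 1.536 Mbps.
Video: 33.765 − 1.536 = 32.229 Mbps.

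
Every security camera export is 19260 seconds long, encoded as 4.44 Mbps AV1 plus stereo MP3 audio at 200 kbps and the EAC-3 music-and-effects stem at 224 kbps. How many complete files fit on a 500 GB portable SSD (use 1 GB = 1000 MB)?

Audio total: 200 + 224 = 424 kbps = 0.424 Mbps.
Total bitrate: 4.864 Mbps.
Per item: 4.864 Mbps × 19260 s = 93,681 Mb = 11,710 MB.
Capacity: 500 GB = 4,000,000 Mb; 42.70 items → 42 complete.

42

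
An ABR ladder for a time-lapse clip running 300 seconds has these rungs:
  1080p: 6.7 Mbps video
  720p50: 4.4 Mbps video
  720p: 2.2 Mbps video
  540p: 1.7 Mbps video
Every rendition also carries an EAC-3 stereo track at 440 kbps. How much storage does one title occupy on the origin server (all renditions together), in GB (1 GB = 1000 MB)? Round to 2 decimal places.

Audio: 440 kbps = 0.440 Mbps.
Sum of rendition bitrates: (6.7+0.440) + (4.4+0.440) + (2.2+0.440) + (1.7+0.440) = 16.760 Mbps.
× 300 s = 5,028 Mb = 628.5 MB = 0.6285 GB.

0.63 GB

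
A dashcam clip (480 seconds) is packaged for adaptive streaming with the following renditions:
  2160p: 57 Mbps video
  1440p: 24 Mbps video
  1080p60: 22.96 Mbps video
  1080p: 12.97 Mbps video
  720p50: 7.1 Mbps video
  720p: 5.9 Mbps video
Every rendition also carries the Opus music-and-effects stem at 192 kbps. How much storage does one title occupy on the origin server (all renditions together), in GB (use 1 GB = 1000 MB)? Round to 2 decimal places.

7.86 GB

Audio: 192 kbps = 0.192 Mbps.
Sum of rendition bitrates: (57+0.192) + (24+0.192) + (22.96+0.192) + (12.97+0.192) + (7.1+0.192) + (5.9+0.192) = 131.082 Mbps.
× 480 s = 62,919 Mb = 7,865 MB = 7.865 GB.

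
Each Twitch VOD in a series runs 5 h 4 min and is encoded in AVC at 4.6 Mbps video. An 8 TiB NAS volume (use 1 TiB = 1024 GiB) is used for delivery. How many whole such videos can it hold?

5 h 4 min = 304 min = 18240 s
Per item: 4.600 Mbps × 18240 s = 83,904 Mb = 10,488 MB.
Capacity: 8 TiB = 70,368,744 Mb; 838.68 items → 838 complete.

838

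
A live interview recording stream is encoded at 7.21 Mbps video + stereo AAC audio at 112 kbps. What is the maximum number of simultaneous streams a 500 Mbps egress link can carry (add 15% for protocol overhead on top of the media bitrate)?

59

Audio: 112 kbps = 0.112 Mbps.
Per-viewer media rate: 7.322 Mbps.
On the wire with 15% overhead: 8.420 Mbps.
500 Mbps = 500.0 Mbps; 500.0 / 8.420 = 59.38 → 59 viewers.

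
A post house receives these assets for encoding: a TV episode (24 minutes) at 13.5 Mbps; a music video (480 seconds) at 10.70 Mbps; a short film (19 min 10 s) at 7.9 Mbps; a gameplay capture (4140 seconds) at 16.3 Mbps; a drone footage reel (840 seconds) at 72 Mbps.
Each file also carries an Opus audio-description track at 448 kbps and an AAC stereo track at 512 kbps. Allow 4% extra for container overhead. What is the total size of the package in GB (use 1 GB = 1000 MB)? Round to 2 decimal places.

22.02 GB

Audio total: 448 + 512 = 960 kbps = 0.960 Mbps.
TV episode: 14.460 Mbps × 1440 s × 1.04 = 21655.3 Mb
music video: 11.660 Mbps × 480 s × 1.04 = 5820.7 Mb
short film: 8.860 Mbps × 1150 s × 1.04 = 10596.6 Mb
gameplay capture: 17.260 Mbps × 4140 s × 1.04 = 74314.7 Mb
drone footage reel: 72.960 Mbps × 840 s × 1.04 = 63737.9 Mb
Total: 176125.0 Mb = 22015.6 MB.
= 22.02 GB.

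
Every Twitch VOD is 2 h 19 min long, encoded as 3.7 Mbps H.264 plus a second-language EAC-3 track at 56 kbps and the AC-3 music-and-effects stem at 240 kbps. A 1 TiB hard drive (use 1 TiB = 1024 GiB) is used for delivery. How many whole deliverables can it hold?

263

2 h 19 min = 139 min = 8340 s
Audio total: 56 + 240 = 296 kbps = 0.296 Mbps.
Total bitrate: 3.996 Mbps.
Per item: 3.996 Mbps × 8340 s = 33,327 Mb = 4,166 MB.
Capacity: 1 TiB = 8,796,093 Mb; 263.94 items → 263 complete.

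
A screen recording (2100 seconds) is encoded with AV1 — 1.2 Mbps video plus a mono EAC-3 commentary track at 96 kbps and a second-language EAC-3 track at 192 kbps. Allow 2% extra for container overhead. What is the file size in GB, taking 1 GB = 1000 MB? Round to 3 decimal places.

Audio total: 96 + 192 = 288 kbps = 0.288 Mbps.
Total bitrate: 1.2 + 0.288 = 1.488 Mbps.
Stream data: 1.488 Mbps × 2100 s = 3124.8 Mb.
With 2% container overhead: ×1.02.
3,187 Mb ÷ 8 = 398.4 MB → 0.3984 GB.

0.398 GB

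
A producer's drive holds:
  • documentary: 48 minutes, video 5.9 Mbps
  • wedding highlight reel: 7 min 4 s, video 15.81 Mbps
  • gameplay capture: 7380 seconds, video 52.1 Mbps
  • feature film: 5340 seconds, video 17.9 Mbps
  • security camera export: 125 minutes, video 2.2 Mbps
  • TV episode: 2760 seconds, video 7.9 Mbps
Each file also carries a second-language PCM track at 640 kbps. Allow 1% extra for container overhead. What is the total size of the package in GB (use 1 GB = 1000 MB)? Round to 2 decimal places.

70.56 GB

Audio: 640 kbps = 0.640 Mbps.
documentary: 6.540 Mbps × 2880 s × 1.01 = 19023.6 Mb
wedding highlight reel: 16.450 Mbps × 424 s × 1.01 = 7044.5 Mb
gameplay capture: 52.740 Mbps × 7380 s × 1.01 = 393113.4 Mb
feature film: 18.540 Mbps × 5340 s × 1.01 = 99993.6 Mb
security camera export: 2.840 Mbps × 7500 s × 1.01 = 21513.0 Mb
TV episode: 8.540 Mbps × 2760 s × 1.01 = 23806.1 Mb
Total: 564494.3 Mb = 70561.8 MB.
= 70.56 GB.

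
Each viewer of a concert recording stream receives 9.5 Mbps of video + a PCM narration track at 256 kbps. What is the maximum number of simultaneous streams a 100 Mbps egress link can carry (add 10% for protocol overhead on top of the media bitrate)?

Audio: 256 kbps = 0.256 Mbps.
Per-viewer media rate: 9.756 Mbps.
On the wire with 10% overhead: 10.732 Mbps.
100 Mbps = 100.0 Mbps; 100.0 / 10.732 = 9.32 → 9 viewers.

9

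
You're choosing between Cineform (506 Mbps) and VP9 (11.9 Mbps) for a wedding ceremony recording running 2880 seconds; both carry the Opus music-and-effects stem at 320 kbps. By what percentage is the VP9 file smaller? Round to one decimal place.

Audio: 320 kbps = 0.320 Mbps.
Cineform: 506.320 Mbps × 2880 s = 1458201.6 Mb = 182.275 GB.
VP9: 12.220 Mbps × 2880 s = 35193.6 Mb = 4.399 GB.
Reduction: (1 − 4.399/182.275) × 100 = 97.59%.

97.6%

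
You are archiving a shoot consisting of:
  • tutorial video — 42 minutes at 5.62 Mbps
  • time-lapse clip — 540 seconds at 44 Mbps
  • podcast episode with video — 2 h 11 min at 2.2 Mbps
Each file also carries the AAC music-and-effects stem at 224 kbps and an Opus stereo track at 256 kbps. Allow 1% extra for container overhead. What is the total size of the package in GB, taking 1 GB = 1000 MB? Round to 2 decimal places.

7.63 GB

Audio total: 224 + 256 = 480 kbps = 0.480 Mbps.
tutorial video: 6.100 Mbps × 2520 s × 1.01 = 15525.7 Mb
time-lapse clip: 44.480 Mbps × 540 s × 1.01 = 24259.4 Mb
podcast episode with video: 2.680 Mbps × 7860 s × 1.01 = 21275.4 Mb
Total: 61060.6 Mb = 7632.6 MB.
= 7.633 GB.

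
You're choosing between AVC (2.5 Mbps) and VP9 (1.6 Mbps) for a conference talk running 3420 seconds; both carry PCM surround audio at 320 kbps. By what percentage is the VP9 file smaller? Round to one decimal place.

Audio: 320 kbps = 0.320 Mbps.
AVC: 2.820 Mbps × 3420 s = 9644.4 Mb = 1.206 GB.
VP9: 1.920 Mbps × 3420 s = 6566.4 Mb = 0.821 GB.
Reduction: (1 − 0.821/1.206) × 100 = 31.91%.

31.9%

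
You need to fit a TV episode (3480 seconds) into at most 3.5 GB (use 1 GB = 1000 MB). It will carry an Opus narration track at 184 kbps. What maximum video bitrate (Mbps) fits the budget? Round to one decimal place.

Budget: 3.5 GB = 28000.0 Mb.
Total bitrate budget: 28000.0 Mb / 3480 s = 8.046 Mbps.
Audio: 184 kbps = 0.184 Mbps.
Video: 8.046 − 0.184 = 7.862 Mbps.

7.9 Mbps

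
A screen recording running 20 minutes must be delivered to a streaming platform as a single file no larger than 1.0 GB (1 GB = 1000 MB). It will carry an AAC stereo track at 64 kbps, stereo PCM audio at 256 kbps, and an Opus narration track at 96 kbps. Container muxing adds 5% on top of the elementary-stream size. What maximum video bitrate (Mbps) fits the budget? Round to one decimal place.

Budget: 1.0 GB = 8000.0 Mb.
Stream payload after overhead: 8000.0 / 1.05 = 7619.0 Mb.
20 min = 1200 s
Total bitrate budget: 7619.0 Mb / 1200 s = 6.349 Mbps.
Audio total: 64 + 256 + 96 = 416 kbps = 0.416 Mbps.
Video: 6.349 − 0.416 = 5.933 Mbps.

5.9 Mbps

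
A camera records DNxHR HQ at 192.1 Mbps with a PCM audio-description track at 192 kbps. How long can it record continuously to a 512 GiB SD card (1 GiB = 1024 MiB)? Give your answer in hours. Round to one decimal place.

6.4 hours

Audio: 192 kbps = 0.192 Mbps.
Total bitrate: 192.1 + 0.192 = 192.292 Mbps.
Capacity: 512 GiB = 4,398,047 Mb.
Recording time: 4,398,047 / 192.292 = 22,872 s ≈ 6.35 hours.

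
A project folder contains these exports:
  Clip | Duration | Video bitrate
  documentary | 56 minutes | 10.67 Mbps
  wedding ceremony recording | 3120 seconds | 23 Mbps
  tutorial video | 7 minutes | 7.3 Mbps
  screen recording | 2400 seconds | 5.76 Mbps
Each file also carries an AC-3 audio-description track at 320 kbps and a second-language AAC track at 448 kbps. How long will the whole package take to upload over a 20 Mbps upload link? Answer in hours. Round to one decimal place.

Audio total: 320 + 448 = 768 kbps = 0.768 Mbps.
documentary: 11.438 Mbps × 3360 s = 38431.7 Mb
wedding ceremony recording: 23.768 Mbps × 3120 s = 74156.2 Mb
tutorial video: 8.068 Mbps × 420 s = 3388.6 Mb
screen recording: 6.528 Mbps × 2400 s = 15667.2 Mb
Total: 131643.6 Mb = 16455.5 MB.
At 20 Mbps: 131643.6 / 20 = 6582 s ≈ 1.83 hours.

1.8 hours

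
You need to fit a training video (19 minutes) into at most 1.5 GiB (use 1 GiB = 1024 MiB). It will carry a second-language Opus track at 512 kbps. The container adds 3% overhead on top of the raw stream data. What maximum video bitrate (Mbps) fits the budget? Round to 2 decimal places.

Budget: 1.5 GiB = 12884.9 Mb.
Stream payload after overhead: 12884.9 / 1.03 = 12509.6 Mb.
19 min = 1140 s
Total bitrate budget: 12509.6 Mb / 1140 s = 10.973 Mbps.
Audio: 512 kbps = 0.512 Mbps.
Video: 10.973 − 0.512 = 10.461 Mbps.

10.46 Mbps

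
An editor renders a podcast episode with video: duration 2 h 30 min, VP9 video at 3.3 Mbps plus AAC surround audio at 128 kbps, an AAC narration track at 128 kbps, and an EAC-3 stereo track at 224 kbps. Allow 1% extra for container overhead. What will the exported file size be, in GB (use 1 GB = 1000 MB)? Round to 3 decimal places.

4.295 GB

2 h 30 min = 150 min = 9000 s
Audio total: 128 + 128 + 224 = 480 kbps = 0.480 Mbps.
Total bitrate: 3.3 + 0.480 = 3.780 Mbps.
Stream data: 3.780 Mbps × 9000 s = 34020.0 Mb.
With 1% container overhead: ×1.01.
34,360 Mb ÷ 8 = 4,295 MB → 4.295 GB.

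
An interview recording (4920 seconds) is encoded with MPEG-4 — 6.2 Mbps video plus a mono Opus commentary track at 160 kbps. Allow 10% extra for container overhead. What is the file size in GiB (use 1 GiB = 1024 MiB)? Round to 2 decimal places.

4.01 GiB

Audio: 160 kbps = 0.160 Mbps.
Total bitrate: 6.2 + 0.160 = 6.360 Mbps.
Stream data: 6.360 Mbps × 4920 s = 31291.2 Mb.
With 10% container overhead: ×1.10.
34,420 Mb = 4,302,540,000 bytes ÷ 1,073,741,824 = 4.007 GiB.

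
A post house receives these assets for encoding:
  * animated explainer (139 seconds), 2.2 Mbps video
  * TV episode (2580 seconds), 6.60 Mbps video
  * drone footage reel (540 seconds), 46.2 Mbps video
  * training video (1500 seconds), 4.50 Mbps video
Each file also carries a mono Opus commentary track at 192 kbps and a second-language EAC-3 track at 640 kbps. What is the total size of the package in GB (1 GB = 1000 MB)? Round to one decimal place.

6.6 GB

Audio total: 192 + 640 = 832 kbps = 0.832 Mbps.
animated explainer: 3.032 Mbps × 139 s = 421.4 Mb
TV episode: 7.432 Mbps × 2580 s = 19174.6 Mb
drone footage reel: 47.032 Mbps × 540 s = 25397.3 Mb
training video: 5.332 Mbps × 1500 s = 7998.0 Mb
Total: 52991.3 Mb = 6623.9 MB.
= 6.624 GB.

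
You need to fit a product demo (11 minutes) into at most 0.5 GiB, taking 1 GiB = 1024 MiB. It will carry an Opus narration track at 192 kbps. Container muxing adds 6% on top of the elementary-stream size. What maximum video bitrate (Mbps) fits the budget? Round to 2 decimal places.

Budget: 0.5 GiB = 4295.0 Mb.
Stream payload after overhead: 4295.0 / 1.06 = 4051.9 Mb.
11 min = 660 s
Total bitrate budget: 4051.9 Mb / 660 s = 6.139 Mbps.
Audio: 192 kbps = 0.192 Mbps.
Video: 6.139 − 0.192 = 5.947 Mbps.

5.95 Mbps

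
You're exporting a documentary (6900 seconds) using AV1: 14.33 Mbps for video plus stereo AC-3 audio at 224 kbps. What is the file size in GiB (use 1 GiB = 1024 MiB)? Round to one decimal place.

Audio: 224 kbps = 0.224 Mbps.
Total bitrate: 14.33 + 0.224 = 14.554 Mbps.
Stream data: 14.554 Mbps × 6900 s = 100422.6 Mb.
100,423 Mb = 12,552,825,000 bytes ÷ 1,073,741,824 = 11.69 GiB.

11.7 GiB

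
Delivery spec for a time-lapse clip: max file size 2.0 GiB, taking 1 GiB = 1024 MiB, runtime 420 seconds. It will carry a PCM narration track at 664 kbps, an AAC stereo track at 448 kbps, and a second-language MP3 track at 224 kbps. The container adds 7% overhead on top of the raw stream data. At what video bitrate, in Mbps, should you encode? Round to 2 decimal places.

36.89 Mbps

Budget: 2.0 GiB = 17179.9 Mb.
Stream payload after overhead: 17179.9 / 1.07 = 16056.0 Mb.
Total bitrate budget: 16056.0 Mb / 420 s = 38.228 Mbps.
Audio total: 664 + 448 + 224 = 1336 kbps = 1.336 Mbps.
Video: 38.228 − 1.336 = 36.892 Mbps.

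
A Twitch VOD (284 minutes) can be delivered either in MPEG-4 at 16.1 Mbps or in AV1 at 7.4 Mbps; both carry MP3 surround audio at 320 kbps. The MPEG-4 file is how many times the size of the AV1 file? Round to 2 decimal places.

284 min = 17040 s
Audio: 320 kbps = 0.320 Mbps.
MPEG-4: 16.420 Mbps × 17040 s = 279796.8 Mb = 34.975 GB.
AV1: 7.720 Mbps × 17040 s = 131548.8 Mb = 16.444 GB.
Ratio: 34.975 / 16.444 = 2.127.

2.13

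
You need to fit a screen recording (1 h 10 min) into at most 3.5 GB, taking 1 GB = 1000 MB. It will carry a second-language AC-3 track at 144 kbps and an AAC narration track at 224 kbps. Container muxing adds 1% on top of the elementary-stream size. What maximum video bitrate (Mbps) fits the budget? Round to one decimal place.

6.2 Mbps

Budget: 3.5 GB = 28000.0 Mb.
Stream payload after overhead: 28000.0 / 1.01 = 27722.8 Mb.
1 h 10 min = 70 min = 4200 s
Total bitrate budget: 27722.8 Mb / 4200 s = 6.601 Mbps.
Audio total: 144 + 224 = 368 kbps = 0.368 Mbps.
Video: 6.601 − 0.368 = 6.233 Mbps.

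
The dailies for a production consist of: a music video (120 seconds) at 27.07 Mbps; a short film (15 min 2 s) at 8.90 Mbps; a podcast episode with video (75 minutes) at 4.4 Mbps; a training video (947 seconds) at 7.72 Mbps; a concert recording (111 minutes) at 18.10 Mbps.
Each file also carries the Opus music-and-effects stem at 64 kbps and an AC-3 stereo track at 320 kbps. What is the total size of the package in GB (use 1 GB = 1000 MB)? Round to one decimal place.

20.5 GB

Audio total: 64 + 320 = 384 kbps = 0.384 Mbps.
music video: 27.454 Mbps × 120 s = 3294.5 Mb
short film: 9.284 Mbps × 902 s = 8374.2 Mb
podcast episode with video: 4.784 Mbps × 4500 s = 21528.0 Mb
training video: 8.104 Mbps × 947 s = 7674.5 Mb
concert recording: 18.484 Mbps × 6660 s = 123103.4 Mb
Total: 163974.6 Mb = 20496.8 MB.
= 20.50 GB.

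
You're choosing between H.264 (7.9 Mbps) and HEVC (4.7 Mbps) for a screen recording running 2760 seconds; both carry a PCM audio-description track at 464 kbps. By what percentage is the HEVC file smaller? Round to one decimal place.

38.3%

Audio: 464 kbps = 0.464 Mbps.
H.264: 8.364 Mbps × 2760 s = 23084.6 Mb = 2.687 GiB.
HEVC: 5.164 Mbps × 2760 s = 14252.6 Mb = 1.659 GiB.
Reduction: (1 − 1.659/2.687) × 100 = 38.26%.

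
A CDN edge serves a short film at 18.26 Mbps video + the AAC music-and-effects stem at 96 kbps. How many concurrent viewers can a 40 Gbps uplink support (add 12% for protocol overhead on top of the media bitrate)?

1945

Audio: 96 kbps = 0.096 Mbps.
Per-viewer media rate: 18.356 Mbps.
On the wire with 12% overhead: 20.559 Mbps.
40 Gbps = 40,000 Mbps; 40,000 / 20.559 = 1945.65 → 1945 viewers.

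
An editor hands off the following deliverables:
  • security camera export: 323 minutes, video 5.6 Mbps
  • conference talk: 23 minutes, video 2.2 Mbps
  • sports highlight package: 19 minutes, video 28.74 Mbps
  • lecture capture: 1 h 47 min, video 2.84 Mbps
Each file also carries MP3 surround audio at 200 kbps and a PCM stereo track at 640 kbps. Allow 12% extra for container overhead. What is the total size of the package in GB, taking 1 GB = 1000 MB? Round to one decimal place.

Audio total: 200 + 640 = 840 kbps = 0.840 Mbps.
security camera export: 6.440 Mbps × 19380 s × 1.12 = 139784.1 Mb
conference talk: 3.040 Mbps × 1380 s × 1.12 = 4698.6 Mb
sports highlight package: 29.580 Mbps × 1140 s × 1.12 = 37767.7 Mb
lecture capture: 3.680 Mbps × 6420 s × 1.12 = 26460.7 Mb
Total: 208711.1 Mb = 26088.9 MB.
= 26.09 GB.

26.1 GB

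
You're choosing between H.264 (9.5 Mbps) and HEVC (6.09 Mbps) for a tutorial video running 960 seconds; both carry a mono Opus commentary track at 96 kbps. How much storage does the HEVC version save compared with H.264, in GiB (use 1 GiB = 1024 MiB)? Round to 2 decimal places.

Audio: 96 kbps = 0.096 Mbps.
H.264: 9.596 Mbps × 960 s = 9212.2 Mb = 1.072 GiB.
HEVC: 6.186 Mbps × 960 s = 5938.6 Mb = 0.691 GiB.
Saving: 1.072 − 0.691 = 0.381 GiB.

0.38 GiB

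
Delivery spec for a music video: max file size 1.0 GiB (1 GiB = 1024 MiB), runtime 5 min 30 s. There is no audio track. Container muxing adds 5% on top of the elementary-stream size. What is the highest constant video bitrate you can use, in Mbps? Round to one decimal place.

Budget: 1.0 GiB = 8589.9 Mb.
Stream payload after overhead: 8589.9 / 1.05 = 8180.9 Mb.
5 min 30 s = 330 s
Total bitrate budget: 8180.9 Mb / 330 s = 24.791 Mbps.

24.8 Mbps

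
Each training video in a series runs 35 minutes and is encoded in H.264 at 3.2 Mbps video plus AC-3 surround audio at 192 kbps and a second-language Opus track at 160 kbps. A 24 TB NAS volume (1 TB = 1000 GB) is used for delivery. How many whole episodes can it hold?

35 min = 2100 s
Audio total: 192 + 160 = 352 kbps = 0.352 Mbps.
Total bitrate: 3.552 Mbps.
Per item: 3.552 Mbps × 2100 s = 7,459 Mb = 932.4 MB.
Capacity: 24 TB = 192,000,000 Mb; 25740.03 items → 25740 complete.

25740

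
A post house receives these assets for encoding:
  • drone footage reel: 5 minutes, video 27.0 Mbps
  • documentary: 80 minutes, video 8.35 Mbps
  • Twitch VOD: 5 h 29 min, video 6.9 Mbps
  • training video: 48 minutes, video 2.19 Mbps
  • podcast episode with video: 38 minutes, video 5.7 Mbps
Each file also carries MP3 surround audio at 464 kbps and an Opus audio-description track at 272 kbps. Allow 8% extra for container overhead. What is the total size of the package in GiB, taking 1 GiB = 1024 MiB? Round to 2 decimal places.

Audio total: 464 + 272 = 736 kbps = 0.736 Mbps.
drone footage reel: 27.736 Mbps × 300 s × 1.08 = 8986.5 Mb
documentary: 9.086 Mbps × 4800 s × 1.08 = 47101.8 Mb
Twitch VOD: 7.636 Mbps × 19740 s × 1.08 = 162793.4 Mb
training video: 2.926 Mbps × 2880 s × 1.08 = 9101.0 Mb
podcast episode with video: 6.436 Mbps × 2280 s × 1.08 = 15848.0 Mb
Total: 243830.7 Mb = 30478.8 MB.
= 28.39 GiB.

28.39 GiB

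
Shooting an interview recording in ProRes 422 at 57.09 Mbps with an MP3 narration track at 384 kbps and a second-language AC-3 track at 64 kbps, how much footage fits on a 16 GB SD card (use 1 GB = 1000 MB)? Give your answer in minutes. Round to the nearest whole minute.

Audio total: 384 + 64 = 448 kbps = 0.448 Mbps.
Total bitrate: 57.09 + 0.448 = 57.538 Mbps.
Capacity: 16 GB = 128,000 Mb.
Recording time: 128,000 / 57.538 = 2,225 s ≈ 37.1 minutes.

37 minutes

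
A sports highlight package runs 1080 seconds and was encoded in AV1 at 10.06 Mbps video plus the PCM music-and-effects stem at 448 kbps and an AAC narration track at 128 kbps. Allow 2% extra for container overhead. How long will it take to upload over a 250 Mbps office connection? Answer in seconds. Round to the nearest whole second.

47 seconds

Audio total: 448 + 128 = 576 kbps = 0.576 Mbps.
Total bitrate: 10.636 Mbps.
File: 10.636 Mbps × 1080 s = 11486.9 Mb.
With 2% container overhead: ×1.02. → 11716.6 Mb.
At 250 Mbps: 11716.6 / 250 = 46.9 s ≈ 46.9 seconds.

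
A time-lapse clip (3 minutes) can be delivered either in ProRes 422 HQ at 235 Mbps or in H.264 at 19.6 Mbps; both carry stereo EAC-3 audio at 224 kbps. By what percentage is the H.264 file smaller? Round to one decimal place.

3 min = 180 s
Audio: 224 kbps = 0.224 Mbps.
ProRes 422 HQ: 235.224 Mbps × 180 s = 42340.3 Mb = 5.293 GB.
H.264: 19.824 Mbps × 180 s = 3568.3 Mb = 0.446 GB.
Reduction: (1 − 0.446/5.293) × 100 = 91.57%.

91.6%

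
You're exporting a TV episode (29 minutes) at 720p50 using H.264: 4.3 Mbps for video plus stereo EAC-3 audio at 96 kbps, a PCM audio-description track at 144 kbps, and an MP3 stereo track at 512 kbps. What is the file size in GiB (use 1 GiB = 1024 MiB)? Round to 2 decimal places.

1.02 GiB

29 min = 1740 s
Audio total: 96 + 144 + 512 = 752 kbps = 0.752 Mbps.
Total bitrate: 4.3 + 0.752 = 5.052 Mbps.
Stream data: 5.052 Mbps × 1740 s = 8790.5 Mb.
8,790 Mb = 1,098,810,000 bytes ÷ 1,073,741,824 = 1.023 GiB.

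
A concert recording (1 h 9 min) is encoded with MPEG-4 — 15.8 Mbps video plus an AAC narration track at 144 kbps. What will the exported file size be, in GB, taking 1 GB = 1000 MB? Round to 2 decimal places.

1 h 9 min = 69 min = 4140 s
Audio: 144 kbps = 0.144 Mbps.
Total bitrate: 15.8 + 0.144 = 15.944 Mbps.
Stream data: 15.944 Mbps × 4140 s = 66008.2 Mb.
66,008 Mb ÷ 8 = 8,251 MB → 8.251 GB.

8.25 GB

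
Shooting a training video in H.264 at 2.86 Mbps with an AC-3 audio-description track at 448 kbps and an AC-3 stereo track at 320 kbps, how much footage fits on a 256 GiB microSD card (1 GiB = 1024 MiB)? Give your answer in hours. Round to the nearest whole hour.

Audio total: 448 + 320 = 768 kbps = 0.768 Mbps.
Total bitrate: 2.86 + 0.768 = 3.628 Mbps.
Capacity: 256 GiB = 2,199,023 Mb.
Recording time: 2,199,023 / 3.628 = 606,125 s ≈ 168 hours.

168 hours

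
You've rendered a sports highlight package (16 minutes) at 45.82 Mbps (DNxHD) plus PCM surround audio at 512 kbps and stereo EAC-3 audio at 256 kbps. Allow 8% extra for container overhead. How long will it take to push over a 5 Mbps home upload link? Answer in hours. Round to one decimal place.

16 min = 960 s
Audio total: 512 + 256 = 768 kbps = 0.768 Mbps.
Total bitrate: 46.588 Mbps.
File: 46.588 Mbps × 960 s = 44724.5 Mb.
With 8% container overhead: ×1.08. → 48302.4 Mb.
At 5 Mbps: 48302.4 / 5 = 9660.5 s ≈ 2.68 hours.

2.7 hours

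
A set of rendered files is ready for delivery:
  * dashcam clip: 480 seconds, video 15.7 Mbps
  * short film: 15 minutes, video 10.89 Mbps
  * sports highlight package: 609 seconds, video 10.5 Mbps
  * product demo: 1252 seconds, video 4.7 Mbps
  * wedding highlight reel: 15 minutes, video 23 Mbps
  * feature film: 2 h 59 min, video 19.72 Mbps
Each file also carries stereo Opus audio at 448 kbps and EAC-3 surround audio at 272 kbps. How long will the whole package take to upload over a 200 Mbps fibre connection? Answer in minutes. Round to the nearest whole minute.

Audio total: 448 + 272 = 720 kbps = 0.720 Mbps.
dashcam clip: 16.420 Mbps × 480 s = 7881.6 Mb
short film: 11.610 Mbps × 900 s = 10449.0 Mb
sports highlight package: 11.220 Mbps × 609 s = 6833.0 Mb
product demo: 5.420 Mbps × 1252 s = 6785.8 Mb
wedding highlight reel: 23.720 Mbps × 900 s = 21348.0 Mb
feature film: 20.440 Mbps × 10740 s = 219525.6 Mb
Total: 272823.0 Mb = 34102.9 MB.
At 200 Mbps: 272823.0 / 200 = 1364 s ≈ 22.7 minutes.

23 minutes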